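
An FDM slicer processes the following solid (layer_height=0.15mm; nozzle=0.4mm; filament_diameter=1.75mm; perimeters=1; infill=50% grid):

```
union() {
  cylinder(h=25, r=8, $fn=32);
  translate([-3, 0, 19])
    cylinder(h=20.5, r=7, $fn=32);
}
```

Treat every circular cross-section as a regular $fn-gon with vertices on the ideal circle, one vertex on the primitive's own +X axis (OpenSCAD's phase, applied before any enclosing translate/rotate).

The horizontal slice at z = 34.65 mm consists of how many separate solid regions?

1

At z = 34.65 mm: the cylinder does not reach this height (z outside [0, 25]); the cylinder at (-3, 0): section is a regular 32-gon, circumradius r=7; Combining (union): only the r=7 cylinder at (-3, 0) is present, so the union is just that shape — 1 connected region. The result has 1 disconnected region.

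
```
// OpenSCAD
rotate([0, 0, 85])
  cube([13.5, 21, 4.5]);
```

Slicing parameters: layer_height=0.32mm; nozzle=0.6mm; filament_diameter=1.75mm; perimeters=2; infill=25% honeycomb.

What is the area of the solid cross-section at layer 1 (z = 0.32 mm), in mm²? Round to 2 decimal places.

283.50 mm²

At z = 0.32 mm: the cube is present — its section is the full 13.5×21 rectangle (area 283.50 mm²); (whole slice rotated 85° about Z — lengths, areas and connectivity unchanged). Overall, the cross-section is a single solid region. Net area = 283.50 mm².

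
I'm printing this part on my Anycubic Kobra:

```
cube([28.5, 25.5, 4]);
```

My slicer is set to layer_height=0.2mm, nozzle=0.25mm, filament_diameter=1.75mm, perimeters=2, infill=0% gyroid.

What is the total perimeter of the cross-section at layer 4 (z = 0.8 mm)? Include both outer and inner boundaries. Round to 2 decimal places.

108.00 mm

At z = 0.8 mm: the cube (footprint 28.5×25.5) is included at this height (perimeter 108.00 mm). Overall, the cross-section is a single solid region. Total boundary length (outer) = 108.00 mm.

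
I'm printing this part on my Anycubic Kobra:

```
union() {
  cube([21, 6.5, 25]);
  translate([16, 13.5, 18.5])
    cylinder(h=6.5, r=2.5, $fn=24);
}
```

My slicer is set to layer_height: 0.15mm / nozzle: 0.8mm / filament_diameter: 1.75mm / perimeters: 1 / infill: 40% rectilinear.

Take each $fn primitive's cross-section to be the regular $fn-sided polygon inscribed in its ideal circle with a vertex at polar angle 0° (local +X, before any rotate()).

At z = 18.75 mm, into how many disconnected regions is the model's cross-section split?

2

At z = 18.75 mm: the cube (footprint 21×6.5) is included at this height; the cylinder at (16, 13.5): section is a regular 24-gon, circumradius r=2.5; Taking the union: the 2 present regions are separate (no shared area or edge), so areas and boundary lengths simply add and each stays a separate island — 2 connected regions. The result has 2 disconnected regions.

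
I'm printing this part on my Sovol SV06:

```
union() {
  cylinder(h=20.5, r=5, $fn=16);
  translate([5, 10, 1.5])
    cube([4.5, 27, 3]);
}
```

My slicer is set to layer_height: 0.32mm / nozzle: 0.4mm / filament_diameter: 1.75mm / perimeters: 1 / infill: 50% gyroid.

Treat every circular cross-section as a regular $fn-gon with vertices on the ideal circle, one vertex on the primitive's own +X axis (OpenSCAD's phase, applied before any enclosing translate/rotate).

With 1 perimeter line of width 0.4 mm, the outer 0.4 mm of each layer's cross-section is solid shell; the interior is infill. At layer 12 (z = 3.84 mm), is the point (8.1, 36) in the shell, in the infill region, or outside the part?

infill

At z = 3.84 mm: the r=5 cylinder contributes a regular 16-gon of circumradius 5; the cube at (5, 10) (footprint 4.5×27) is included at this height; Merging all regions: the 2 present regions are separate (no shared area or edge), so areas and boundary lengths simply add and each stays a separate island — 2 connected regions. Overall, the cross-section has 2 separate islands. The nearest boundary edge runs (5.00, 37.00)→(9.50, 37.00); distance from the point to it = 1.00 mm. (Shell/infill is judged within the island containing the point — the largest one.) The point is inside the cross-section and 1.00 mm from the nearest boundary — more than the 0.4 mm shell width (1 × 0.4), so it's in the infill interior.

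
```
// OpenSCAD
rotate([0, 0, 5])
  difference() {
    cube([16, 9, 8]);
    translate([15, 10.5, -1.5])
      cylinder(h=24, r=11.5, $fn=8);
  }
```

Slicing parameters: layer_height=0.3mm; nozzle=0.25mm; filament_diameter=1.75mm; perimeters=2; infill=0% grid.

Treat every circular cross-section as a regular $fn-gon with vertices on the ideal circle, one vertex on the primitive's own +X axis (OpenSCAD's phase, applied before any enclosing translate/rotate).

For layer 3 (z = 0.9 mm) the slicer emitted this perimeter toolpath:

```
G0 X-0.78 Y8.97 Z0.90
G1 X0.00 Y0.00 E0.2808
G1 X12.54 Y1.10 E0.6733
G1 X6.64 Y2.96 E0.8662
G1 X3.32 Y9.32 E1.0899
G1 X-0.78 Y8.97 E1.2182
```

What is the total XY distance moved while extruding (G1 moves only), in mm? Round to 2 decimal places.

Sum the Euclidean lengths of each G1 segment: total = 39.07 mm.

39.07 mm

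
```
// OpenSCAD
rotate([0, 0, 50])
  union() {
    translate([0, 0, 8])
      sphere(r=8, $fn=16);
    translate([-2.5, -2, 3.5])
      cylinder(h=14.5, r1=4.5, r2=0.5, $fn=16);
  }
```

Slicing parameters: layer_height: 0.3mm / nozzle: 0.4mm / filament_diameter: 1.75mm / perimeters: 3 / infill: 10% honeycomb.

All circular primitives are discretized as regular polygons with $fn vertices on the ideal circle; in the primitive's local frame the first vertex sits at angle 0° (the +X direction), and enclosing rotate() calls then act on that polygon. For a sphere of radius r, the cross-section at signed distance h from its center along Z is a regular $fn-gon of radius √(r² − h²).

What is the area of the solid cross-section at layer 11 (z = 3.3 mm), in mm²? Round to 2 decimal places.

128.31 mm²

At z = 3.3 mm: the sphere: section is a regular 16-gon, circumradius = √(r²−h²) = √(8²−4.7²) = 6.474 (area = (16/2)·6.474²·sin(360°/16) = 128.31 mm²); the cone at (-2.5, -2) does not reach this height (z outside [3.5, 18]); Taking the union: only the r=8 sphere is present, so the union is just that shape — area = 128.31 mm²; (whole slice rotated 50° about Z — lengths, areas and connectivity unchanged). Overall, the cross-section is a single solid region. Net area = 128.31 mm².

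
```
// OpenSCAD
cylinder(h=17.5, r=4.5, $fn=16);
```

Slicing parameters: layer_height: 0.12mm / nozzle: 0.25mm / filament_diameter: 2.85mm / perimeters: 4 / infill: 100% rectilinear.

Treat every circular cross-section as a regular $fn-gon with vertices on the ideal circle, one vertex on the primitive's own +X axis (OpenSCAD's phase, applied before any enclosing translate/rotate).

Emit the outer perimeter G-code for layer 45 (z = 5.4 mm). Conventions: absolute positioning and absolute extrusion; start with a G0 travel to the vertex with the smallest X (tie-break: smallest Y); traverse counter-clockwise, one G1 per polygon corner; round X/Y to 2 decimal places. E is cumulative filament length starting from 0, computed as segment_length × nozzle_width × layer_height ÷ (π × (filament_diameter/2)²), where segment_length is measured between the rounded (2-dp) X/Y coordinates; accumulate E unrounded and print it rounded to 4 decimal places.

At z = 5.4 mm: the cylinder: section is a regular 16-gon, circumradius r=4.5. The outline is a single polygon with 16 vertices. Extrusion per mm of travel: 0.25 × 0.12 / (π × 1.425²) = 0.004703. Accumulating E over each segment gives final E = 0.1321.

G0 X-4.50 Y0.00 Z5.40
G1 X-4.16 Y-1.72 E0.0082
G1 X-3.18 Y-3.18 E0.0165
G1 X-1.72 Y-4.16 E0.0248
G1 X0.00 Y-4.50 E0.0330
G1 X1.72 Y-4.16 E0.0413
G1 X3.18 Y-3.18 E0.0495
G1 X4.16 Y-1.72 E0.0578
G1 X4.50 Y0.00 E0.0661
G1 X4.16 Y1.72 E0.0743
G1 X3.18 Y3.18 E0.0826
G1 X1.72 Y4.16 E0.0908
G1 X0.00 Y4.50 E0.0991
G1 X-1.72 Y4.16 E0.1073
G1 X-3.18 Y3.18 E0.1156
G1 X-4.16 Y1.72 E0.1239
G1 X-4.50 Y0.00 E0.1321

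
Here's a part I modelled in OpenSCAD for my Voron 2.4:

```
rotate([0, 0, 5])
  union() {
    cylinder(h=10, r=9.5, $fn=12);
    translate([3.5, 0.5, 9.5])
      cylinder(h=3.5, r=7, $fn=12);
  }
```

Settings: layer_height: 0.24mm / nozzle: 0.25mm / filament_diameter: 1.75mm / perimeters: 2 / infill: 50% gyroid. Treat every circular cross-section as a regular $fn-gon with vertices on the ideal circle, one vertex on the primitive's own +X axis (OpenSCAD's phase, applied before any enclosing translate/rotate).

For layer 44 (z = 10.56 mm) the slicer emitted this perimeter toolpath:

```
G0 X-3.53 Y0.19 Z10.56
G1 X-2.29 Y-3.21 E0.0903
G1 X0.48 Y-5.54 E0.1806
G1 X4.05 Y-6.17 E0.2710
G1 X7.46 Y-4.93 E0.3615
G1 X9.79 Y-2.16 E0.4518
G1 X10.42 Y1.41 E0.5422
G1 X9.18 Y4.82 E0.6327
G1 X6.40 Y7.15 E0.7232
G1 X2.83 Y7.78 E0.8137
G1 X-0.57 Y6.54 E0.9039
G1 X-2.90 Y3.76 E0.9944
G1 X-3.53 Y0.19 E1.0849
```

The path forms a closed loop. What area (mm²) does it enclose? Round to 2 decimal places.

Apply the shoelace formula to the sequence of (X, Y) vertices; enclosed area = 147.05 mm².

147.05 mm²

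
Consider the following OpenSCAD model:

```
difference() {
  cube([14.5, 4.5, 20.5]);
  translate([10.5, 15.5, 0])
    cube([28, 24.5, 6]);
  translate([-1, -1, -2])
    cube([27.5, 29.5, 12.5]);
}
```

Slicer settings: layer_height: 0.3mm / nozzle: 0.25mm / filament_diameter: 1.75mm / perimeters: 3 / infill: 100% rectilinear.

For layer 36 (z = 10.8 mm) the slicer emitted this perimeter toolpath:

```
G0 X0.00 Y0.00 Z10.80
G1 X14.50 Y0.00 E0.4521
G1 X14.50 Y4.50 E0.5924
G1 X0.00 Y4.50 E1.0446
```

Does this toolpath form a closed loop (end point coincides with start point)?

no

Start point (G0): (0.00, 0.00). End point (last G1): the path does not return to the start — open.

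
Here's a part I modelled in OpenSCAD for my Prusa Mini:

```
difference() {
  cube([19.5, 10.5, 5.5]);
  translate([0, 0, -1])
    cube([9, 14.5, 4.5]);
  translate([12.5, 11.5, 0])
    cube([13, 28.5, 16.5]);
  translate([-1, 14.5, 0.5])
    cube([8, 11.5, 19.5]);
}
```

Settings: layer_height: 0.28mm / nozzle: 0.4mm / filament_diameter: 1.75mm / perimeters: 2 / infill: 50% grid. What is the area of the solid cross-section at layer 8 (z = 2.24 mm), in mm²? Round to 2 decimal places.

110.25 mm²

At z = 2.24 mm: the 19.5×10.5 cube contributes its full rectangle (area 204.75 mm²); the cube (footprint 9×14.5) is included at this height (area 130.50 mm²); the cube at (12.5, 11.5) is present — its section is the full 13×28.5 rectangle (area 370.50 mm²); the cube at (-1, 14.5) (footprint 8×11.5) is included at this height (area 92.00 mm²); After the difference (first − rest): starting from the 19.5×10.5 cube (204.75 mm²), the 9×14.5 cube partially overlaps it — only the 94.50 mm² overlap (of its 130.50 mm²) is removed, clipping the outline; the 13×28.5 cube at (12.5, 11.5) misses the remaining region (no effect); the 8×11.5 cube at (-1, 14.5) misses the remaining region (no effect) — area = 110.25 mm². Overall, the cross-section is a single solid region. Net area = 110.25 mm².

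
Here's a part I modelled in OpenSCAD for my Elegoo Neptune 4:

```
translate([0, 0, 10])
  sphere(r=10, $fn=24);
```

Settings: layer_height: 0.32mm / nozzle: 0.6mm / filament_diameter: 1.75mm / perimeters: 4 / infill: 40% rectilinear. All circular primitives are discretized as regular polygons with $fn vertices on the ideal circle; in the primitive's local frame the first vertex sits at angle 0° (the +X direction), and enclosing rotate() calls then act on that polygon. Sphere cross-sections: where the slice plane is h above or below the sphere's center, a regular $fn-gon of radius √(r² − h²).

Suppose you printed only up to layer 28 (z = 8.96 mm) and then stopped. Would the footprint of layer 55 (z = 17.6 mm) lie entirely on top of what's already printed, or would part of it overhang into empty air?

Compare the two slices. At z = 8.96: the r=10 sphere contributes a regular 24-gon of circumradius √(10²−1.04²) = 9.946 (area = (24/2)·9.946²·sin(360°/24) = 307.22 mm²). At z = 17.6: the r=10 sphere slices to a regular 24-gon of circumradius 6.499 (√(r²−h²) with h=7.6 from center) (area = (24/2)·6.499²·sin(360°/24) = 131.19 mm²). Checking containment: the cross-section at z = 17.6 is a subset of the cross-section at z = 8.96.

entirely on top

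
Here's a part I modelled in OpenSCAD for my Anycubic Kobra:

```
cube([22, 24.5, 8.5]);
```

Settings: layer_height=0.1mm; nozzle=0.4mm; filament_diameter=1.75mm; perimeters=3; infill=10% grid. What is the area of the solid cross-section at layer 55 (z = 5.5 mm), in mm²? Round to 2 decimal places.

At z = 5.5 mm: the cube is present — its section is the full 22×24.5 rectangle (area 539.00 mm²). Overall, the cross-section is a single solid region. Net area = 539.00 mm².

539.00 mm²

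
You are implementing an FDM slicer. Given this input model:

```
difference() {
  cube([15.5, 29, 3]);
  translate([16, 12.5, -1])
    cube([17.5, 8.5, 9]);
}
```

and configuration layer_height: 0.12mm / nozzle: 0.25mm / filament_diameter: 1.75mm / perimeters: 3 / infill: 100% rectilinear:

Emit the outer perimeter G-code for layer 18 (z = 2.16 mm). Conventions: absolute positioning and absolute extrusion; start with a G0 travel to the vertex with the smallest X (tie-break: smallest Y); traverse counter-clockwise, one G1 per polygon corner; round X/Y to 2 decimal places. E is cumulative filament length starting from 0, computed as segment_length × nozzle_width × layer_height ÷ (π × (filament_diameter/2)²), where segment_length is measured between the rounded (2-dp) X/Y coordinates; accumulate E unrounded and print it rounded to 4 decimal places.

G0 X0.00 Y0.00 Z2.16
G1 X15.50 Y0.00 E0.1933
G1 X15.50 Y29.00 E0.5550
G1 X0.00 Y29.00 E0.7484
G1 X0.00 Y0.00 E1.1101

At z = 2.16 mm: the cube is present — its section is the full 15.5×29 rectangle; the cube at (16, 12.5) is present — its section is the full 17.5×8.5 rectangle; Subtracting the remaining from the first: starting from the 15.5×29 cube, the 17.5×8.5 cube at (16, 12.5) misses the remaining region (no effect) — 1 connected region. The outline is a single polygon with 4 vertices. Extrusion per mm of travel: 0.25 × 0.12 / (π × 0.875²) = 0.012473. Accumulating E over each segment gives final E = 1.1101.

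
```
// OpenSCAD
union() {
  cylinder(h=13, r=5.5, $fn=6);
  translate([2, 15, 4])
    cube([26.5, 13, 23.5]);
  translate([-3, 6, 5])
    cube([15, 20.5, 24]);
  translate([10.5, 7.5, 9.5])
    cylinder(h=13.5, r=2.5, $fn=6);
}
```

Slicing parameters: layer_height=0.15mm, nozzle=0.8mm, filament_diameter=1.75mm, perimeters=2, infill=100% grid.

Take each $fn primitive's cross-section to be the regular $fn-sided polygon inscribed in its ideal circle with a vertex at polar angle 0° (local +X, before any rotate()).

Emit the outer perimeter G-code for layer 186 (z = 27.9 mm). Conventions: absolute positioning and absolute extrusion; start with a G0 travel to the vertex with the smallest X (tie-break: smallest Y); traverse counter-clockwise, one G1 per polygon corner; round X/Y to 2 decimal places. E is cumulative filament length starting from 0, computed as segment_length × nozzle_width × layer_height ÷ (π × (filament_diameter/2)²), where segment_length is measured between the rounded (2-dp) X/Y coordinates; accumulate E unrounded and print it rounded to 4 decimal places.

At z = 27.9 mm: the cylinder is not intersected at this z (z outside [0, 13]); the cube at (2, 15) is not intersected at this z (z outside [4, 27.5]); the 15×20.5 cube at (-3, 6) contributes its full rectangle; the cylinder at (10.5, 7.5) is absent (z outside [9.5, 23]); Taking the union: only the 15×20.5 cube at (-3, 6) is present, so the union is just that shape — 1 connected region. The outline is a single polygon with 4 vertices. Extrusion per mm of travel: 0.8 × 0.15 / (π × 0.875²) = 0.049890. Accumulating E over each segment gives final E = 3.5422.

G0 X-3.00 Y6.00 Z27.90
G1 X12.00 Y6.00 E0.7484
G1 X12.00 Y26.50 E1.7711
G1 X-3.00 Y26.50 E2.5195
G1 X-3.00 Y6.00 E3.5422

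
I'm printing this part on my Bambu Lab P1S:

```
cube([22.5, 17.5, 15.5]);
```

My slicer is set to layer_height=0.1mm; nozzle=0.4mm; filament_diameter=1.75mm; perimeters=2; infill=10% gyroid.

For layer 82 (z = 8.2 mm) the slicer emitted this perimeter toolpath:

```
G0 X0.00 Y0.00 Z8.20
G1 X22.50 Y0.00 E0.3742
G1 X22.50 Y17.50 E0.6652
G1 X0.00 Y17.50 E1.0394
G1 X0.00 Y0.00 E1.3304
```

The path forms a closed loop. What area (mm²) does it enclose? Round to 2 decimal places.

Apply the shoelace formula to the sequence of (X, Y) vertices; enclosed area = 393.75 mm².

393.75 mm²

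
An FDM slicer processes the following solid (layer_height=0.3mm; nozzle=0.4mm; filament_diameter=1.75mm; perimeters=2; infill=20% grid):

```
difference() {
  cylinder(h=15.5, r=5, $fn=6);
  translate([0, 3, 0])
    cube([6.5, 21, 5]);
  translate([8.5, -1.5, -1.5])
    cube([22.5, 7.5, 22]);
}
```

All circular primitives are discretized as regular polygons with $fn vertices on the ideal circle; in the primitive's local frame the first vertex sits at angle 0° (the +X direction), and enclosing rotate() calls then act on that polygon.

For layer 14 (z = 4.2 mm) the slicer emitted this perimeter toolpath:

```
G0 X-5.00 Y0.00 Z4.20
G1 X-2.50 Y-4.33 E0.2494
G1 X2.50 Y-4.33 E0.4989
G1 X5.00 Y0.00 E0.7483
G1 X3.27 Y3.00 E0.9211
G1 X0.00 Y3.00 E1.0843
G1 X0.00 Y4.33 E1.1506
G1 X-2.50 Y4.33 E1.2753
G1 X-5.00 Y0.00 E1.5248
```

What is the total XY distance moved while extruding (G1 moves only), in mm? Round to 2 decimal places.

Sum the Euclidean lengths of each G1 segment: total = 30.56 mm.

30.56 mm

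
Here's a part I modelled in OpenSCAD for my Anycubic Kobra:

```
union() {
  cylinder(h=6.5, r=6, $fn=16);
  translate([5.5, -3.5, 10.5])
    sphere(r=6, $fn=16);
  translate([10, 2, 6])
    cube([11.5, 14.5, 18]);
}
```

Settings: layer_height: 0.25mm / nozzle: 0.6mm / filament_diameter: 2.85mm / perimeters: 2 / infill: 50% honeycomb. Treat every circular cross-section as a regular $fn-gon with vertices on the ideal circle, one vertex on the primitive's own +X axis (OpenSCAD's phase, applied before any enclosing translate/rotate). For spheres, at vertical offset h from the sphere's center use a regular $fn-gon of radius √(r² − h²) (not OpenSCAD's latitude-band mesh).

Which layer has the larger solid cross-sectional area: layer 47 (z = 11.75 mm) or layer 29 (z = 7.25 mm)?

layer 47 (z = 11.75 mm)

Layer 47 (z = 11.75): the cylinder does not reach this height (z outside [0, 6.5]); the sphere at (5.5, -3.5): section is a regular 16-gon, circumradius = √(r²−h²) = √(6²−1.25²) = 5.868 (area = (16/2)·5.868²·sin(360°/16) = 105.43 mm²); the cube at (10, 2) is present — its section is the full 11.5×14.5 rectangle (area 166.75 mm²); Combining (union): the 2 present regions are separate (no shared area or edge), so areas and boundary lengths simply add and each stays a separate island — area = 272.18 mm². So its area = 272.18 mm². Layer 29 (z = 7.25): the cylinder does not reach this height (z outside [0, 6.5]); the r=6 sphere at (5.5, -3.5) slices to a regular 16-gon of circumradius 5.044 (√(r²−h²) with h=3.25 from center) (area = (16/2)·5.044²·sin(360°/16) = 77.88 mm²); the cube at (10, 2) is present — its section is the full 11.5×14.5 rectangle (area 166.75 mm²); Taking the union: the 2 present regions are separate (no shared area or edge), so areas and boundary lengths simply add and each stays a separate island — area = 244.63 mm². So its area = 244.63 mm². Layer 47 is larger (272.18 vs 244.63 mm²).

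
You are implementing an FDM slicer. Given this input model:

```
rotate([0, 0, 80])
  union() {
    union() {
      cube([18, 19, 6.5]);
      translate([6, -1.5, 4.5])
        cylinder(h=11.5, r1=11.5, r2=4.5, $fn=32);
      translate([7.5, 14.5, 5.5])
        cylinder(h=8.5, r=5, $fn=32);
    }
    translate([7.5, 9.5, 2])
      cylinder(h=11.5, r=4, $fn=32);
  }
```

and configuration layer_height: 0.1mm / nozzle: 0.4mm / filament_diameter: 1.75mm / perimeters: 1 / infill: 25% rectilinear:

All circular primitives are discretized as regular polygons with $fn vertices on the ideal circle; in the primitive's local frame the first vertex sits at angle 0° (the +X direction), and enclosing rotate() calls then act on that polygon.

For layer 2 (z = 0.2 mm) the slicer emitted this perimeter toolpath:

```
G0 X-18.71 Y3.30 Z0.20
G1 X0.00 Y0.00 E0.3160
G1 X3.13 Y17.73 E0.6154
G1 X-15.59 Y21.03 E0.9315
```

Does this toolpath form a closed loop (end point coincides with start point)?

Start point (G0): (-18.71, 3.30). End point (last G1): the path does not return to the start — open.

no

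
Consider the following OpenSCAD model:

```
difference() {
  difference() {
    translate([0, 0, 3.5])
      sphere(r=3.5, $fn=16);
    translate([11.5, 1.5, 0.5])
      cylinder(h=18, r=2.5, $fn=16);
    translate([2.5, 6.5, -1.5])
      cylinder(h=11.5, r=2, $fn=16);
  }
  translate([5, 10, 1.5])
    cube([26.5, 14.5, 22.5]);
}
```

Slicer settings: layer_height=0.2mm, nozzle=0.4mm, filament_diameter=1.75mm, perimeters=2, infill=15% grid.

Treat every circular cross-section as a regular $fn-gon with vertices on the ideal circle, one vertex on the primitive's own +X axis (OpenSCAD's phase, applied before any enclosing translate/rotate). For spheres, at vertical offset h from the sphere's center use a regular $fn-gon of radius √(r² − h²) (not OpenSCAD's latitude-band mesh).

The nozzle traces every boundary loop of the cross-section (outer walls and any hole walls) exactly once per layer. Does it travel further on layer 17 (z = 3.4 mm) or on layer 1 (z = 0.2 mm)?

Layer 17 (z = 3.4): the r=3.5 sphere contributes a regular 16-gon of circumradius √(3.5²−0.1²) = 3.499 (perimeter = 2·16·3.499·sin(180°/16) = 21.84 mm); the cylinder at (11.5, 1.5): section is a regular 16-gon, circumradius r=2.5 (perimeter = 2·16·2.500·sin(180°/16) = 15.61 mm); the r=2 cylinder at (2.5, 6.5) gives a regular 16-gon of circumradius 2 (constant along its height) (perimeter = 2·16·2.000·sin(180°/16) = 12.49 mm); After the difference (first − rest): starting from the r=3.5 sphere, the r=2.5 cylinder at (11.5, 1.5) misses the remaining region (no effect); the r=2 cylinder at (2.5, 6.5) misses the remaining region (no effect) — boundary = 21.84 mm; the cube at (5, 10) is present — its section is the full 26.5×14.5 rectangle (perimeter 82.00 mm); After the difference (first − rest): starting from that combined region, the 26.5×14.5 cube at (5, 10) misses the remaining region (no effect) — boundary = 21.84 mm. So its perimeter = 21.84 mm. Layer 1 (z = 0.2): the sphere: section is a regular 16-gon, circumradius = √(r²−h²) = √(3.5²−3.3²) = 1.166 (perimeter = 2·16·1.166·sin(180°/16) = 7.28 mm); the cylinder at (11.5, 1.5) does not reach this height (z outside [0.5, 18.5]); the r=2 cylinder at (2.5, 6.5) gives a regular 16-gon of circumradius 2 (constant along its height) (perimeter = 2·16·2.000·sin(180°/16) = 12.49 mm); Subtracting the remaining from the first: starting from the r=3.5 sphere, the r=2 cylinder at (2.5, 6.5) misses the remaining region (no effect) — boundary = 7.28 mm; the cube at (5, 10) is not intersected at this z (z outside [1.5, 24]); Taking the first minus the rest: none of the subtracted shapes is present at this height, so that combined region is unchanged — boundary = 7.28 mm. So its perimeter = 7.28 mm. Layer 17 is larger (21.84 vs 7.28 mm).

layer 17 (z = 3.4 mm)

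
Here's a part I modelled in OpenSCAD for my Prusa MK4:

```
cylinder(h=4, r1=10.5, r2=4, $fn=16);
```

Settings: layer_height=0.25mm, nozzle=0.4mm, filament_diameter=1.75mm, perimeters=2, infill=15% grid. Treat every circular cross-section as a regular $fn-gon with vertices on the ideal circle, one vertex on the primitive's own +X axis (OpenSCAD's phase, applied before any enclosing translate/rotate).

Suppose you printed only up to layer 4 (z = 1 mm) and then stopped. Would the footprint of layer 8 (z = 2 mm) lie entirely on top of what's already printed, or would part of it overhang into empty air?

entirely on top

Compare the two slices. At z = 1: the cone contributes a regular 16-gon of circumradius 8.875 (interpolated between r1=10.5 and r2=4 at t=0.250) (area = (16/2)·8.875²·sin(360°/16) = 241.14 mm²). At z = 2: the cone contributes a regular 16-gon of circumradius 7.250 (interpolated between r1=10.5 and r2=4 at t=0.500) (area = (16/2)·7.250²·sin(360°/16) = 160.92 mm²). Checking containment: the cross-section at z = 2 is a subset of the cross-section at z = 1.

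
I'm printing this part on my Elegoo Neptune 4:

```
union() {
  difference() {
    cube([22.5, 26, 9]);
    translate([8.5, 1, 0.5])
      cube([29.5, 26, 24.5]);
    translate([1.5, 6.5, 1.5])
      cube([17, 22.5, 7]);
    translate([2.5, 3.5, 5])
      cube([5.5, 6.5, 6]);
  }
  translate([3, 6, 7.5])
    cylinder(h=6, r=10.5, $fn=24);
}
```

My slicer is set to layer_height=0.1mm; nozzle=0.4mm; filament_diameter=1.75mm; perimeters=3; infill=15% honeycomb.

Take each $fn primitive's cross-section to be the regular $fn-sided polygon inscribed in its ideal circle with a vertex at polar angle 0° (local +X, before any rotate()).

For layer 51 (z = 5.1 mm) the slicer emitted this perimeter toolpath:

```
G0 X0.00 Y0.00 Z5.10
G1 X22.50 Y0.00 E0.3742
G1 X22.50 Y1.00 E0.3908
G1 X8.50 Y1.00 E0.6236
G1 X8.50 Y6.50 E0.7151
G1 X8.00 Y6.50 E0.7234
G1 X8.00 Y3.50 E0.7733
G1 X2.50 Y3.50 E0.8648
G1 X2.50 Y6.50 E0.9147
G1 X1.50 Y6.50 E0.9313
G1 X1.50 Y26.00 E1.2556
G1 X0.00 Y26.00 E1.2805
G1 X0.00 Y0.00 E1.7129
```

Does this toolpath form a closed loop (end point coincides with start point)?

Start point (G0): (0.00, 0.00). End point (last G1): the path returns to the start — closed.

yes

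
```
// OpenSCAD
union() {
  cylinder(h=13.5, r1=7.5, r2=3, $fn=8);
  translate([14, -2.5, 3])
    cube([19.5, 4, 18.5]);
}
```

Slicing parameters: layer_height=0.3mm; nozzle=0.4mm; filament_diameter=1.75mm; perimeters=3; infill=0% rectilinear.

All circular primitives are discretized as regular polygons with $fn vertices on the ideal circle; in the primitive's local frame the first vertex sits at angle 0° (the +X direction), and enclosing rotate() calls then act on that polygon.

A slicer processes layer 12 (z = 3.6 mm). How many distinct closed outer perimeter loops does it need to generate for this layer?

2

At z = 3.6 mm: the cone: at t=0.267 of its height the radius interpolates to r₁+(r₂−r₁)t = 6.300, giving a regular 8-gon of that circumradius; the cube at (14, -2.5) is present — its section is the full 19.5×4 rectangle; Taking the union: the 2 present regions are separate (no shared area or edge), so areas and boundary lengths simply add and each stays a separate island — 2 connected regions. The result has 2 disconnected regions.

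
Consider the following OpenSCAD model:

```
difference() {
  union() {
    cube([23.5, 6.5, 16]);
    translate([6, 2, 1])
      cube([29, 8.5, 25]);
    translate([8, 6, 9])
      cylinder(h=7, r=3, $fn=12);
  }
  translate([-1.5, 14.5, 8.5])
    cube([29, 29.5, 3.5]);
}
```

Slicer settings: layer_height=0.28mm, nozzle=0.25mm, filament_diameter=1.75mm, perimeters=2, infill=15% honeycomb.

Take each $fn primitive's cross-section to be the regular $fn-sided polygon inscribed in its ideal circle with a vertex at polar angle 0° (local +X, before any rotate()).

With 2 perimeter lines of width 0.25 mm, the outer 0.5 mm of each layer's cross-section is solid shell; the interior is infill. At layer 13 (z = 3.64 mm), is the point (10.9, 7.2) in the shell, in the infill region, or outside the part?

infill

At z = 3.64 mm: the 23.5×6.5 cube contributes its full rectangle; the 29×8.5 cube at (6, 2) contributes its full rectangle; the cylinder at (8, 6) is absent (z outside [9, 16]); Taking the union: the regions partially overlap (shared area 78.75 mm²), so overlapping operands fuse into one piece — 1 connected region; the cube at (-1.5, 14.5) is not intersected at this z (z outside [8.5, 12]); Taking the first minus the rest: none of the subtracted shapes is present at this height, so that combined region is unchanged — 1 connected region. Overall, the cross-section is a single solid region. The nearest boundary edge runs (6.00, 10.50)→(35.00, 10.50); distance from the point to it = 3.30 mm. The point is inside the cross-section and 3.30 mm from the nearest boundary — more than the 0.5 mm shell width (2 × 0.25), so it's in the infill interior.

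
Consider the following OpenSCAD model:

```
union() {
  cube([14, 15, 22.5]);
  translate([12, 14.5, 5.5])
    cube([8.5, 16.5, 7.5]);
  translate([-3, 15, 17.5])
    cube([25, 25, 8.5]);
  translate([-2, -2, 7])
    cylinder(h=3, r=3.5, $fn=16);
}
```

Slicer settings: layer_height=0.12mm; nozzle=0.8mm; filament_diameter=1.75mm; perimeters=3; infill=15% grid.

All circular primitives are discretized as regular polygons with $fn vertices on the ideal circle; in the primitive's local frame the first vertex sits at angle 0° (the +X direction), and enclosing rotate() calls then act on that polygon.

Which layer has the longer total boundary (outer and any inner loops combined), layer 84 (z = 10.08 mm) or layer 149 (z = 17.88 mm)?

Layer 84 (z = 10.08): the 14×15 cube contributes its full rectangle (perimeter 58.00 mm); the 8.5×16.5 cube at (12, 14.5) contributes its full rectangle (perimeter 50.00 mm); the cube at (-3, 15) is not intersected at this z (z outside [17.5, 26]); the cylinder at (-2, -2) does not reach this height (z outside [7, 10]); Combining (union): the regions partially overlap (shared area 1.00 mm²), so the edge portions inside another operand are dropped and the merged outline is re-measured after clipping — boundary = 103.00 mm. So its perimeter = 103.00 mm. Layer 149 (z = 17.88): the cube (footprint 14×15) is included at this height (perimeter 58.00 mm); the cube at (12, 14.5) is absent (z outside [5.5, 13]); the cube at (-3, 15) (footprint 25×25) is included at this height (perimeter 100.00 mm); the cylinder at (-2, -2) does not reach this height (z outside [7, 10]); Merging all regions: the 2 present regions share edge segments without overlapping in area, so areas simply add but the touching pieces fuse into one outline (the shared edge portions become interior and drop out of the boundary) — boundary = 130.00 mm. So its perimeter = 130.00 mm. Layer 149 is larger (130.00 vs 103.00 mm).

layer 149 (z = 17.88 mm)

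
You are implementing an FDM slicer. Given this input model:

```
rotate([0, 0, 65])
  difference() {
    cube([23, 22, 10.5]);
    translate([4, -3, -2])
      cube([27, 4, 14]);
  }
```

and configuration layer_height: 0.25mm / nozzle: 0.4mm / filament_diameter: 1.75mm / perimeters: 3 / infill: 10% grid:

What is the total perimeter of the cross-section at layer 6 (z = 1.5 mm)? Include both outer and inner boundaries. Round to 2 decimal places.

90.00 mm

At z = 1.5 mm: the cube (footprint 23×22) is included at this height (perimeter 90.00 mm); the cube at (4, -3) is present — its section is the full 27×4 rectangle (perimeter 62.00 mm); Taking the first minus the rest: starting from the 23×22 cube, the 27×4 cube at (4, -3) partially overlaps it — only the 19.00 mm² overlap (of its 108.00 mm²) is removed, clipping the outline — boundary = 90.00 mm; (whole slice rotated 65° about Z — lengths, areas and connectivity unchanged). Overall, the cross-section is a single solid region. Total boundary length (outer) = 90.00 mm.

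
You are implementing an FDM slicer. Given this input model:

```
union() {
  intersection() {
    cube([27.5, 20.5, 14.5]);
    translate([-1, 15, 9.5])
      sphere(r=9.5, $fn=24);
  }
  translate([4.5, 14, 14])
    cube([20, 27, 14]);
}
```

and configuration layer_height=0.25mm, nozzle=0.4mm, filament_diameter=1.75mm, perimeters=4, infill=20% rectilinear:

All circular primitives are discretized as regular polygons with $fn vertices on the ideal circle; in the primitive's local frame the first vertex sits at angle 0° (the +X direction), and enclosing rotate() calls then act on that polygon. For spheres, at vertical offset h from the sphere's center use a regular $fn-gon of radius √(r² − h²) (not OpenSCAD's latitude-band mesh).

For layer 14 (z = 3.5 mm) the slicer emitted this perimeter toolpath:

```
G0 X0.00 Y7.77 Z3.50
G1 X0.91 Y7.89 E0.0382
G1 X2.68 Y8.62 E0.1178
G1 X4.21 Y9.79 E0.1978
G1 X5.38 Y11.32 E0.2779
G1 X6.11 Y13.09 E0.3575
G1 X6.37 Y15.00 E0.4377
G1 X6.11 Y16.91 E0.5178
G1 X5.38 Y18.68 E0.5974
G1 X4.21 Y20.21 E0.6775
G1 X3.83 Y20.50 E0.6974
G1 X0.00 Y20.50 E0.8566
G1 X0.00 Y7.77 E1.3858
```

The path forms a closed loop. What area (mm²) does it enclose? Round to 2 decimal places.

Apply the shoelace formula to the sequence of (X, Y) vertices; enclosed area = 65.41 mm².

65.41 mm²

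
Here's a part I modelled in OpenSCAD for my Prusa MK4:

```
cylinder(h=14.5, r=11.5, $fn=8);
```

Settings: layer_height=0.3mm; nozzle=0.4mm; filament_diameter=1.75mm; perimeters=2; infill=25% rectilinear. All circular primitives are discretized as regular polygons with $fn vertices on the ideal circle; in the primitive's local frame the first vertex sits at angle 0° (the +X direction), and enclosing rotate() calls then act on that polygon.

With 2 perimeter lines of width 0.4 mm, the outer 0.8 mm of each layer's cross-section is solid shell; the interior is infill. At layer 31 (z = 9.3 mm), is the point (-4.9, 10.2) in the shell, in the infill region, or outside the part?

At z = 9.3 mm: the cylinder: section is a regular 8-gon, circumradius r=11.5. Overall, the cross-section is a single solid region. The nearest boundary edge runs (0.00, 11.50)→(-8.13, 8.13); distance from the point to it = 0.67 mm. The point is not inside any of the regions above, so it lies outside the cross-section (0.67 mm from the nearest boundary).

outside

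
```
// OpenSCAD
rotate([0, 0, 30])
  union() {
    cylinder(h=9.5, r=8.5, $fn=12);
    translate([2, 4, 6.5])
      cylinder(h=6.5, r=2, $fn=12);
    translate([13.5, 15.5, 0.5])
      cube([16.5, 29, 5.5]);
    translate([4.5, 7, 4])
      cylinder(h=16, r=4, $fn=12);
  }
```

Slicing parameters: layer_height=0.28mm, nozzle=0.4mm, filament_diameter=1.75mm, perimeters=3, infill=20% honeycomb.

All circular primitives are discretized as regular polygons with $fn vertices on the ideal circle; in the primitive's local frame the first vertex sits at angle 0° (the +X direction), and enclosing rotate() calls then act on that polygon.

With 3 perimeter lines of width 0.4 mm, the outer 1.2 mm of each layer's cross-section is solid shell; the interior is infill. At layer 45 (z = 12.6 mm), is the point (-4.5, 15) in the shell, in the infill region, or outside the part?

outside

At z = 12.6 mm: the cylinder is not intersected at this z (z outside [0, 9.5]); the cylinder at (2, 4): section is a regular 12-gon, circumradius r=2; the cube at (13.5, 15.5) is not intersected at this z (z outside [0.5, 6]); the cylinder at (4.5, 7): section is a regular 12-gon, circumradius r=4; Combining (union): the regions partially overlap (shared area 5.38 mm²), so overlapping operands fuse into one piece — 1 connected region; (whole slice rotated 30° about Z — lengths, areas and connectivity unchanged). Overall, the cross-section is a single solid region. Undo the 30° rotation: the query point maps to (3.603, 15.240) in the un-rotated model frame. The nearest boundary edge runs (2.50, 10.46)→(4.50, 11.00); distance from the point to it = 4.33 mm. The point is not inside any of the regions above, so it lies outside the cross-section (4.33 mm from the nearest boundary).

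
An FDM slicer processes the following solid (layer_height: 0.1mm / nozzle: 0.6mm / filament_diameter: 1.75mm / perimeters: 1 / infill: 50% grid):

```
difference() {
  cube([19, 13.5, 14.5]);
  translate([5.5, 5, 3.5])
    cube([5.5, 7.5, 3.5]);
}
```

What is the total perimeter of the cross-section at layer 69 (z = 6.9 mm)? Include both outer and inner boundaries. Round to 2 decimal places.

At z = 6.9 mm: the cube is present — its section is the full 19×13.5 rectangle (perimeter 65.00 mm); the 5.5×7.5 cube at (5.5, 5) contributes its full rectangle (perimeter 26.00 mm); Taking the first minus the rest: starting from the 19×13.5 cube, the 5.5×7.5 cube at (5.5, 5) lies wholly inside it (removes its full 41.25 mm² and its 26.00 mm outline becomes a hole wall) — boundary (outer + 1 inner loop) = 91.00 mm. Overall, the cross-section is one region with 1 hole. Total boundary length (outer + inner) = 91.00 mm.

91.00 mm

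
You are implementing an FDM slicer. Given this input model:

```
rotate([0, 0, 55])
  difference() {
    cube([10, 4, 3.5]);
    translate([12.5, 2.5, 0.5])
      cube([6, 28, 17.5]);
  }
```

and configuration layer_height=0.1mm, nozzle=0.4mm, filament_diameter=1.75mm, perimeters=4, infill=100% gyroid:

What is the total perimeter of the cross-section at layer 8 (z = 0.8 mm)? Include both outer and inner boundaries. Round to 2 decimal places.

28.00 mm

At z = 0.8 mm: the 10×4 cube contributes its full rectangle (perimeter 28.00 mm); the cube at (12.5, 2.5) (footprint 6×28) is included at this height (perimeter 68.00 mm); Subtracting the remaining from the first: starting from the 10×4 cube, the 6×28 cube at (12.5, 2.5) misses the remaining region (no effect) — boundary = 28.00 mm; (rotated 55° about Z; rotation is an isometry so areas/perimeters/island counts are preserved). Overall, the cross-section is a single solid region. Total boundary length (outer) = 28.00 mm.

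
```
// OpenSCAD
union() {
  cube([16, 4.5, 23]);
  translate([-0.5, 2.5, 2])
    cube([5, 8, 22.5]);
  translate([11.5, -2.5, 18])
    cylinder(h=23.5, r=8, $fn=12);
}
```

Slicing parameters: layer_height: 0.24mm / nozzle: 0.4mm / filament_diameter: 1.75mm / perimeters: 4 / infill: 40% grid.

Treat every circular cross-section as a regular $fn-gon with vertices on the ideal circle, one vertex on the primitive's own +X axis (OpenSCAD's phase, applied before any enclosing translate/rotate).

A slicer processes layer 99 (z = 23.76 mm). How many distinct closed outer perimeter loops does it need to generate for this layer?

At z = 23.76 mm: the cube is absent (z outside [0, 23]); the 5×8 cube at (-0.5, 2.5) contributes its full rectangle; the r=8 cylinder at (11.5, -2.5) contributes a regular 12-gon of circumradius 8; Taking the union: the 2 present regions are separate (no shared area or edge), so areas and boundary lengths simply add and each stays a separate island — 2 connected regions. The result has 2 disconnected regions.

2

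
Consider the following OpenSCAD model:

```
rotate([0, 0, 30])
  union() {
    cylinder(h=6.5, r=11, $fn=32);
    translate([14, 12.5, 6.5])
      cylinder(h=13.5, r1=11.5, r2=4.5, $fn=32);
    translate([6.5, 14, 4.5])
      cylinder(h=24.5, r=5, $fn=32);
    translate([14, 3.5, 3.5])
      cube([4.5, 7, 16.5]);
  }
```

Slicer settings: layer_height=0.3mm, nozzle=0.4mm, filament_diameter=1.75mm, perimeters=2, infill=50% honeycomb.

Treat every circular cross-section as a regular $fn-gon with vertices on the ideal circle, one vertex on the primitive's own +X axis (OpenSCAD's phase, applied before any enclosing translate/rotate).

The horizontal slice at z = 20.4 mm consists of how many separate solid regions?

At z = 20.4 mm: the cylinder does not reach this height (z outside [0, 6.5]); the cone at (14, 12.5) is not intersected at this z (z outside [6.5, 20]); the cylinder at (6.5, 14): section is a regular 32-gon, circumradius r=5; the cube at (14, 3.5) does not reach this height (z outside [3.5, 20]); Combining (union): only the r=5 cylinder at (6.5, 14) is present, so the union is just that shape — 1 connected region; (rotated 30° about Z; rotation is an isometry so areas/perimeters/island counts are preserved). The result has 1 disconnected region.

1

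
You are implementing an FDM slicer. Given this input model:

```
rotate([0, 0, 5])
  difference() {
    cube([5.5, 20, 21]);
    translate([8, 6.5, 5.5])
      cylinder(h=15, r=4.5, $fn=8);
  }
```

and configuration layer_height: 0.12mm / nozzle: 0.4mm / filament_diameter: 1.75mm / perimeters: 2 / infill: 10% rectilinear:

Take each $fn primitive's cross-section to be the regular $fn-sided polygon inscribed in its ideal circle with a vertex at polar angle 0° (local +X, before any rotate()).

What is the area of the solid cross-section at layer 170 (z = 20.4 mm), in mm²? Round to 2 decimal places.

At z = 20.4 mm: the cube (footprint 5.5×20) is included at this height (area 110.00 mm²); the r=4.5 cylinder at (8, 6.5) gives a regular 8-gon of circumradius 4.5 (constant along its height) (area = (8/2)·4.500²·sin(360°/8) = 57.28 mm²); Taking the first minus the rest: starting from the 5.5×20 cube (110.00 mm²), the r=4.5 cylinder at (8, 6.5) partially overlaps it — only the 8.73 mm² overlap (of its 57.28 mm²) is removed, clipping the outline — area = 101.27 mm²; (rotated 5° about Z; rotation is an isometry so areas/perimeters/island counts are preserved). Overall, the cross-section is a single solid region. Net area = 101.27 mm².

101.27 mm²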